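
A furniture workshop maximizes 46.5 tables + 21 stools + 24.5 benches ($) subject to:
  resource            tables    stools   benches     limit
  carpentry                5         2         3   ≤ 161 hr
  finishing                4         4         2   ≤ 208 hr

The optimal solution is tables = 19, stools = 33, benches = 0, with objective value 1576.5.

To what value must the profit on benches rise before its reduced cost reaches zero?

Both carpentry and finishing are binding at x*.
The binding rows give the dual system: 5·y_carpentry + 4·y_finishing = 46.5 and 2·y_carpentry + 4·y_finishing = 21.
Solving: y_carpentry = 8.5, y_finishing = 1.
benches enters the basis when its profit ≥ yᵀa₃ = 8.5·3 + 1·2 = 27.5.

27.5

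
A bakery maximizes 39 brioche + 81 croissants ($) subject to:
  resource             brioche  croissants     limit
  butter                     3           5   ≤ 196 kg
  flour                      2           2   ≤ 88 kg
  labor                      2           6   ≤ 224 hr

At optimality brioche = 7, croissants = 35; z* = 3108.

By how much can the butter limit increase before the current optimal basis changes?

4

Binding constraints: butter, labor. The basis is B = [[3,5],[2,6]] with det 8.
Per unit increase in butter, x* moves by d = (0.75, -0.25).
The basis stays optimal until flour becomes binding; allowable increase = 4 kg.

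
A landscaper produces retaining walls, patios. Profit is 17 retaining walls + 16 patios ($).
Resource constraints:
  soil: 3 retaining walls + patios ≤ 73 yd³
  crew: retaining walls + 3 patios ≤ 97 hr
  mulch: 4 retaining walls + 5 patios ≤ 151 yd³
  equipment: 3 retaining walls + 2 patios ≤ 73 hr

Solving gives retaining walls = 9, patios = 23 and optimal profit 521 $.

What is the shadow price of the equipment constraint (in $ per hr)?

Binding: mulch and equipment. Non-binding: soil (23 unused), crew (19 unused).
Slack constraints have shadow price 0 (complementary slackness).
Dual feasibility on the basic columns requires 4·y_mulch + 3·y_equipment = 17, 5·y_mulch + 2·y_equipment = 16.
This yields shadow prices y_mulch = 2, y_equipment = 3.
Shadow price of equipment = 3.

3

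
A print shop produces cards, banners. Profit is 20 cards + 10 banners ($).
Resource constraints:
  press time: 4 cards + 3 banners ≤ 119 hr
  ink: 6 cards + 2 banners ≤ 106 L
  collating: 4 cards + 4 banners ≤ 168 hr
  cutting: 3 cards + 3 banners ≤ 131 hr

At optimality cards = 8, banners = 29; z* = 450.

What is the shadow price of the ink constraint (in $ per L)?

Check each constraint at x*: press time 119/119 (tight); ink 106/106 (tight); collating 148/168 (slack 20); cutting 111/131 (slack 20).
Slack constraints have shadow price 0 (complementary slackness).
Dual feasibility on the basic columns requires 4·y_press time + 6·y_ink = 20, 3·y_press time + 2·y_ink = 10.
→ y_press time = 2 and y_ink = 2.
Shadow price of ink = 2.

2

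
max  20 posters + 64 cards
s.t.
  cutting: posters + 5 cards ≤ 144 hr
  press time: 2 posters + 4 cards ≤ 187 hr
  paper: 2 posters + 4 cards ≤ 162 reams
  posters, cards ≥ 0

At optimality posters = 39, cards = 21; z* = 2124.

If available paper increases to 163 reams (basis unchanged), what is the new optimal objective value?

Binding: cutting and paper. Non-binding: press time (25 unused).
By complementary slackness, y = 0 for the non-binding constraint.
From A_Bᵀ y = c: 1·y_cutting + 2·y_paper = 20; 5·y_cutting + 4·y_paper = 64.
This yields shadow prices y_cutting = 8, y_paper = 6.
Δz = y_paper·Δb = 6 × (1) = 6, so new z* = 2124 + 6 = 2130.

2130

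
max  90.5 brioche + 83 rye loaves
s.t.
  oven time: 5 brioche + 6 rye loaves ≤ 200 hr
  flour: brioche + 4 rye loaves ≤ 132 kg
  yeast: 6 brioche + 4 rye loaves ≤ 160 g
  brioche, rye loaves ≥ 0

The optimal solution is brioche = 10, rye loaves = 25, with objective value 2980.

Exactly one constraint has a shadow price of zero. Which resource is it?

flour

oven time: 200/200 (binding)
flour: 110/132 (slack 22)
yeast: 160/160 (binding)
By complementary slackness, a constraint with positive slack has shadow price 0 → flour.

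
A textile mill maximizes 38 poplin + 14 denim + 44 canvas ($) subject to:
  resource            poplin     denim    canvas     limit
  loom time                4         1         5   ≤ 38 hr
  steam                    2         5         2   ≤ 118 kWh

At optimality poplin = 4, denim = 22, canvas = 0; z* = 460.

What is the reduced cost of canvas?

-3

At the optimum: loom time uses 38 of 38 (binding); steam uses 118 of 118 (binding).
From A_Bᵀ y = c: 4·y_loom time + 2·y_steam = 38; 1·y_loom time + 5·y_steam = 14.
Solving: y_loom time = 9, y_steam = 1.
Reduced cost of canvas: c₃ − yᵀa₃ = 44 − (9·5 + 1·2) = 44 − 47 = -3.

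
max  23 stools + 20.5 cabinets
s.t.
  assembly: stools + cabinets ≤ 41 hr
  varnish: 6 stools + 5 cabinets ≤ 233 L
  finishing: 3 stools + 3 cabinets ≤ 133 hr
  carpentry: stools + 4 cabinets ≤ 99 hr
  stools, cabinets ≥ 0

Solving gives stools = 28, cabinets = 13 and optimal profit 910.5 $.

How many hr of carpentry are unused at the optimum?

carpentry used = 1·28 + 4·13 = 80; slack = 99 − 80 = 19.

19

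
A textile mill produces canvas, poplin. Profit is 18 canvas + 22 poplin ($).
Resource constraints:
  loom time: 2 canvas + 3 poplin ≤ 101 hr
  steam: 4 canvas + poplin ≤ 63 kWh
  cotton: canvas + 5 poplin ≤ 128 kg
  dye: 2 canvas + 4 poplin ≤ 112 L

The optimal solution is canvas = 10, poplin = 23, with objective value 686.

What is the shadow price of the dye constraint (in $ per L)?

5

Binding: steam and dye. Non-binding: loom time (12 unused), cotton (3 unused).
By complementary slackness, y = 0 for the non-binding constraints.
Dual feasibility on the basic columns requires 4·y_steam + 2·y_dye = 18, 1·y_steam + 4·y_dye = 22.
Solving: y_steam = 2, y_dye = 5.
Shadow price of dye = 5.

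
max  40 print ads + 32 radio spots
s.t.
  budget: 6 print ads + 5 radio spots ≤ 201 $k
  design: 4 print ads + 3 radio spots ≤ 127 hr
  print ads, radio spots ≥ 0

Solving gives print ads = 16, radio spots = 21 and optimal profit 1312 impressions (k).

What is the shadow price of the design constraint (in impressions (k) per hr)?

At the optimum: budget uses 201 of 201 (binding); design uses 127 of 127 (binding).
From A_Bᵀ y = c: 6·y_budget + 4·y_design = 40; 5·y_budget + 3·y_design = 32.
This yields shadow prices y_budget = 4, y_design = 4.
Shadow price of design = 4.

4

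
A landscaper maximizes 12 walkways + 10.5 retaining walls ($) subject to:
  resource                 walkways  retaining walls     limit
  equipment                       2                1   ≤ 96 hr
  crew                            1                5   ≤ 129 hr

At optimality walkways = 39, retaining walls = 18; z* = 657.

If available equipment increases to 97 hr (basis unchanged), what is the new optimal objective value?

At the optimum: equipment uses 96 of 96 (binding); crew uses 129 of 129 (binding).
The binding rows give the dual system: 2·y_equipment + 1·y_crew = 12 and 1·y_equipment + 5·y_crew = 10.5.
→ y_equipment = 5.5 and y_crew = 1.
Δz = y_equipment·Δb = 5.5 × (1) = 5.5, so new z* = 657 + 5.5 = 662.5.

662.5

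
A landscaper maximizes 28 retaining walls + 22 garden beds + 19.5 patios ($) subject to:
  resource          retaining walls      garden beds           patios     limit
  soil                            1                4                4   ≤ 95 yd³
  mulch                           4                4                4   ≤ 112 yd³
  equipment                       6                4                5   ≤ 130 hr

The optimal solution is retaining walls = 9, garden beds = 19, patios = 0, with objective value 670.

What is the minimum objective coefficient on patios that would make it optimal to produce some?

Check each constraint at x*: soil 85/95 (slack 10); mulch 112/112 (tight); equipment 130/130 (tight).
By complementary slackness, y = 0 for the non-binding constraint.
Dual feasibility on the basic columns requires 4·y_mulch + 6·y_equipment = 28, 4·y_mulch + 4·y_equipment = 22.
→ y_mulch = 2.5 and y_equipment = 3.
patios enters the basis when its profit ≥ yᵀa₃ = 2.5·4 + 3·5 = 25.

25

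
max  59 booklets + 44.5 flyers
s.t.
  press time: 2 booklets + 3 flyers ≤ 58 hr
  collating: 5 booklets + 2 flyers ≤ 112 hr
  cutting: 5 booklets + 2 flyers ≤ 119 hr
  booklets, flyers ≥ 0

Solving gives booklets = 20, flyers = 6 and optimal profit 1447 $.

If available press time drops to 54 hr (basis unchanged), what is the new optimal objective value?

1409

Binding: press time and collating. Non-binding: cutting (7 unused).
Since cutting is not tight, its dual is 0.
Dual feasibility on the basic columns requires 2·y_press time + 5·y_collating = 59, 3·y_press time + 2·y_collating = 44.5.
→ y_press time = 9.5 and y_collating = 8.
Δz = y_press time·Δb = 9.5 × (-4) = -38, so new z* = 1447 − 38 = 1409.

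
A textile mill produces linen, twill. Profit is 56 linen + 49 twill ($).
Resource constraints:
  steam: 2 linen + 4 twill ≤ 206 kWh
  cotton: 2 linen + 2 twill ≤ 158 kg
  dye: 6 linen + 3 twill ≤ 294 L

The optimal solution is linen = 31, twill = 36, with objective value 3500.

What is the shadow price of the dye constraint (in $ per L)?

7

At the optimum: steam uses 206 of 206 (binding); cotton uses 134 of 158 (slack = 24); dye uses 294 of 294 (binding).
By complementary slackness, y = 0 for the non-binding constraint.
The binding rows give the dual system: 2·y_steam + 6·y_dye = 56 and 4·y_steam + 3·y_dye = 49.
Solving: y_steam = 7, y_dye = 7.
Shadow price of dye = 7.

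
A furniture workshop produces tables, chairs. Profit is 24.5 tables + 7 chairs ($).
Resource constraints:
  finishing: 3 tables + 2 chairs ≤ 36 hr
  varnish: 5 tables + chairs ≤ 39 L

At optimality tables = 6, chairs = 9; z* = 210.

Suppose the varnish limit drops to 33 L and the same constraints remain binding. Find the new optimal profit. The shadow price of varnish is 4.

Δb = -6, so new z* = 210 + (4)·(-6) = 210 − 24 = 186.

186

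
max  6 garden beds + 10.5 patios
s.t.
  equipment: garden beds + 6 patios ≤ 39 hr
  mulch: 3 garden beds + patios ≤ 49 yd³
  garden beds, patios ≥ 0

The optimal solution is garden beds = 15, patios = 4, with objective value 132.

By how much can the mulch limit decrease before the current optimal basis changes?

42.5

Binding constraints: equipment, mulch. The basis is B = [[1,6],[3,1]] with det -17.
Per unit decrease in mulch, x* moves by d = (-0.3529, 0.0588).
The basis stays optimal until garden beds reaches 0; allowable decrease = 42.5 yd³.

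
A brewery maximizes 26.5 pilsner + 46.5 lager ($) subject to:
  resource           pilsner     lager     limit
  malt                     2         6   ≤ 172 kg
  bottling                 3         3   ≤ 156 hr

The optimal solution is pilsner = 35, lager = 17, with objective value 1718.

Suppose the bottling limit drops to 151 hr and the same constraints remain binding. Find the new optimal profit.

Check each constraint at x*: malt 172/172 (tight); bottling 156/156 (tight).
Dual feasibility on the basic columns requires 2·y_malt + 3·y_bottling = 26.5, 6·y_malt + 3·y_bottling = 46.5.
Solving: y_malt = 5, y_bottling = 5.5.
Δz = y_bottling·Δb = 5.5 × (-5) = -27.5, so new z* = 1718 − 27.5 = 1690.5.

1690.5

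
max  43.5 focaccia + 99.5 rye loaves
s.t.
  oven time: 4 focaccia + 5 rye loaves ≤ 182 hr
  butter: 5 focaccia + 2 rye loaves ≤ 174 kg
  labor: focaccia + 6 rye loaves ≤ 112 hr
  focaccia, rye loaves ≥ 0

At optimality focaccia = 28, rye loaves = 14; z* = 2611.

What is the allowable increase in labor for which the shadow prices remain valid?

106.4

Binding constraints: oven time, labor. The basis is B = [[4,5],[1,6]] with det 19.
Per unit increase in labor, x* moves by d = (-0.2632, 0.2105).
The basis stays optimal until focaccia reaches 0; allowable increase = 106.4 hr.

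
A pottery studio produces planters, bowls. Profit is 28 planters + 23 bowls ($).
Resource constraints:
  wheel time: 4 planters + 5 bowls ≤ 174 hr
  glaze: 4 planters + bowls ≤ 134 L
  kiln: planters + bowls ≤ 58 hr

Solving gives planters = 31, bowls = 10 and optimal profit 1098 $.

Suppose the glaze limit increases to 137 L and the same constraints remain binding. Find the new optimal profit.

1107

Check each constraint at x*: wheel time 174/174 (tight); glaze 134/134 (tight); kiln 41/58 (slack 17).
By complementary slackness, y = 0 for the non-binding constraint.
From A_Bᵀ y = c: 4·y_wheel time + 4·y_glaze = 28; 5·y_wheel time + 1·y_glaze = 23.
This yields shadow prices y_wheel time = 4, y_glaze = 3.
Δz = y_glaze·Δb = 3 × (3) = 9, so new z* = 1098 + 9 = 1107.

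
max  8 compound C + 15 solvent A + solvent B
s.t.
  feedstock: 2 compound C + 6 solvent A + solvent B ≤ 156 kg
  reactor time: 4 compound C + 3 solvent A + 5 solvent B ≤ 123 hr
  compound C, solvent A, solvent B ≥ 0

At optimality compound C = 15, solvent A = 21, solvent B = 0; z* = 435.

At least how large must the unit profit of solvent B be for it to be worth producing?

7

Both feedstock and reactor time are binding at x*.
The binding rows give the dual system: 2·y_feedstock + 4·y_reactor time = 8 and 6·y_feedstock + 3·y_reactor time = 15.
This yields shadow prices y_feedstock = 2, y_reactor time = 1.
solvent B enters the basis when its profit ≥ yᵀa₃ = 2·1 + 1·5 = 7.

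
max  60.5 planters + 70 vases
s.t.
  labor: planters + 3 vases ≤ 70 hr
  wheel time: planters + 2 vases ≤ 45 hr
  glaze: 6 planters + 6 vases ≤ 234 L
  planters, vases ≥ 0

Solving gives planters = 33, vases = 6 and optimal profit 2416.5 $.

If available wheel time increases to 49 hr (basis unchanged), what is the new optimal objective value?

At the optimum: labor uses 51 of 70 (slack = 19); wheel time uses 45 of 45 (binding); glaze uses 234 of 234 (binding).
By complementary slackness, y = 0 for the non-binding constraint.
From A_Bᵀ y = c: 1·y_wheel time + 6·y_glaze = 60.5; 2·y_wheel time + 6·y_glaze = 70.
Solving: y_wheel time = 9.5, y_glaze = 8.5.
Δz = y_wheel time·Δb = 9.5 × (4) = 38, so new z* = 2416.5 + 38 = 2454.5.

2454.5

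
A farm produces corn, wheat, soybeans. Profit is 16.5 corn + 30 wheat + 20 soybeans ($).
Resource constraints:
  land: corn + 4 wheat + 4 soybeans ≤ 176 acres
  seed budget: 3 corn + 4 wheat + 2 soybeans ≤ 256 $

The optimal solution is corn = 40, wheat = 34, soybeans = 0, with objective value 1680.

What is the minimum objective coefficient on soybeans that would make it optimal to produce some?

21

At the optimum: land uses 176 of 176 (binding); seed budget uses 256 of 256 (binding).
The binding rows give the dual system: 1·y_land + 3·y_seed budget = 16.5 and 4·y_land + 4·y_seed budget = 30.
This yields shadow prices y_land = 3, y_seed budget = 4.5.
soybeans enters the basis when its profit ≥ yᵀa₃ = 3·4 + 4.5·2 = 21.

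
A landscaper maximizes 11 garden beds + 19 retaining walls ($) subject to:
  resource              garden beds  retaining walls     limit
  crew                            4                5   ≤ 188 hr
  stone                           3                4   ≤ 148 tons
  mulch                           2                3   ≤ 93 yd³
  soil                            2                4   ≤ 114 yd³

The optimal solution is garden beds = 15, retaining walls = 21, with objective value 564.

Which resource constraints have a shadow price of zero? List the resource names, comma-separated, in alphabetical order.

crew, stone

crew: 165/188 (slack 23)
stone: 129/148 (slack 19)
mulch: 93/93 (binding)
soil: 114/114 (binding)
By complementary slackness, a constraint with positive slack has shadow price 0 → crew, stone.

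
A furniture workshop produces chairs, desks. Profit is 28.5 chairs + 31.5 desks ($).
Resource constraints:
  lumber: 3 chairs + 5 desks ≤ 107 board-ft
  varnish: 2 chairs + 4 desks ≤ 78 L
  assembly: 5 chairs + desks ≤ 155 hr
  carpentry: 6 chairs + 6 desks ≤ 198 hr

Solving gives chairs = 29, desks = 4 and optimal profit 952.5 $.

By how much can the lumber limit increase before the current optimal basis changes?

Binding constraints: lumber, carpentry. The basis is B = [[3,5],[6,6]] with det -12.
Per unit increase in lumber, x* moves by d = (-0.5, 0.5).
The basis stays optimal until varnish becomes binding; allowable increase = 4 board-ft.

4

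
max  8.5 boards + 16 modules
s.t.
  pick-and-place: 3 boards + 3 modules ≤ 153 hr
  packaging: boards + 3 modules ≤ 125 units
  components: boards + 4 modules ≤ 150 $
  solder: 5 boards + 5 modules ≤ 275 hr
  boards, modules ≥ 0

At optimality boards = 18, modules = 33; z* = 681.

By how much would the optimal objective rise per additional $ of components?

Check each constraint at x*: pick-and-place 153/153 (tight); packaging 117/125 (slack 8); components 150/150 (tight); solder 255/275 (slack 20).
Since packaging, solder are not tight, their duals are 0.
Dual feasibility on the basic columns requires 3·y_pick-and-place + 1·y_components = 8.5, 3·y_pick-and-place + 4·y_components = 16.
This yields shadow prices y_pick-and-place = 2, y_components = 2.5.
Shadow price of components = 2.5.

2.5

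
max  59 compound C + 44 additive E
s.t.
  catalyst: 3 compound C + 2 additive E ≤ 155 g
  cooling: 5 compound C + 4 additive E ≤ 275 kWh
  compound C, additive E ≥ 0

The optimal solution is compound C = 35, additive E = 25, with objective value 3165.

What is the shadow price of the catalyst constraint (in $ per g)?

Check each constraint at x*: catalyst 155/155 (tight); cooling 275/275 (tight).
The binding rows give the dual system: 3·y_catalyst + 5·y_cooling = 59 and 2·y_catalyst + 4·y_cooling = 44.
This yields shadow prices y_catalyst = 8, y_cooling = 7.
Shadow price of catalyst = 8.

8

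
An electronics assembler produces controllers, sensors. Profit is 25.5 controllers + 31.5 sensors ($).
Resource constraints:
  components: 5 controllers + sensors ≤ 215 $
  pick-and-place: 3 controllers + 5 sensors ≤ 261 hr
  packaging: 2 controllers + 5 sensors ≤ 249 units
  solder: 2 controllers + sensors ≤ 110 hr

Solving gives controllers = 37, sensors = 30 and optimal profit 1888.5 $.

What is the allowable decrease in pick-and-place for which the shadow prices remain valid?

132

Binding constraints: components, pick-and-place. The basis is B = [[5,1],[3,5]] with det 22.
Per unit decrease in pick-and-place, x* moves by d = (0.0455, -0.2273).
The basis stays optimal until sensors reaches 0; allowable decrease = 132 hr.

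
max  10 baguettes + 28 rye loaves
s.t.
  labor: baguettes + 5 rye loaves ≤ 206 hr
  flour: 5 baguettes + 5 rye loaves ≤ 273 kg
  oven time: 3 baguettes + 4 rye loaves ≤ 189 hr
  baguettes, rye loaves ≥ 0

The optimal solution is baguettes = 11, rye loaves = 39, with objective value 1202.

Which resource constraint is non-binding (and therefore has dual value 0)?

flour

labor: 206/206 (binding)
flour: 250/273 (slack 23)
oven time: 189/189 (binding)
By complementary slackness, a constraint with positive slack has shadow price 0 → flour.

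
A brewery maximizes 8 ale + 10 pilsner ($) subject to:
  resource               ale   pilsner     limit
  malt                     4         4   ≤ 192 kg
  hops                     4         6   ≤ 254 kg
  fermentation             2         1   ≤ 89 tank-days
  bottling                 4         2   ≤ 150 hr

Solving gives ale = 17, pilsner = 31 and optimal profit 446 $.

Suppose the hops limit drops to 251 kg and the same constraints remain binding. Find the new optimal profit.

443

Check each constraint at x*: malt 192/192 (tight); hops 254/254 (tight); fermentation 65/89 (slack 24); bottling 130/150 (slack 20).
By complementary slackness, y = 0 for the non-binding constraints.
From A_Bᵀ y = c: 4·y_malt + 4·y_hops = 8; 4·y_malt + 6·y_hops = 10.
→ y_malt = 1 and y_hops = 1.
Δz = y_hops·Δb = 1 × (-3) = -3, so new z* = 446 − 3 = 443.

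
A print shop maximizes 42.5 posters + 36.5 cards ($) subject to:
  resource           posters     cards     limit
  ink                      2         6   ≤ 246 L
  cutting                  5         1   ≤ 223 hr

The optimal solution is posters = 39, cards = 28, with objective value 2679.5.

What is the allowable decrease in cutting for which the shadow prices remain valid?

Binding constraints: ink, cutting. The basis is B = [[2,6],[5,1]] with det -28.
Per unit decrease in cutting, x* moves by d = (-0.2143, 0.0714).
The basis stays optimal until posters reaches 0; allowable decrease = 182 hr.

182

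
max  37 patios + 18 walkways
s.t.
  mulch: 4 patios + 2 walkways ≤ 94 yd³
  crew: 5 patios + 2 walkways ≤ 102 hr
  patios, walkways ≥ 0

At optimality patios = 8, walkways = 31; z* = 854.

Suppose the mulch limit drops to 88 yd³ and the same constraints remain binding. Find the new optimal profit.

At the optimum: mulch uses 94 of 94 (binding); crew uses 102 of 102 (binding).
The binding rows give the dual system: 4·y_mulch + 5·y_crew = 37 and 2·y_mulch + 2·y_crew = 18.
This yields shadow prices y_mulch = 8, y_crew = 1.
Δz = y_mulch·Δb = 8 × (-6) = -48, so new z* = 854 − 48 = 806.

806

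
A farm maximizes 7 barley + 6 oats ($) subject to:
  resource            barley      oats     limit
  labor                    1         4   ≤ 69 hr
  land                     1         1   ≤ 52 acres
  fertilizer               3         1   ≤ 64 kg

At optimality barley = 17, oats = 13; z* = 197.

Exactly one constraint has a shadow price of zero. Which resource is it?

labor: 69/69 (binding)
land: 30/52 (slack 22)
fertilizer: 64/64 (binding)
By complementary slackness, a constraint with positive slack has shadow price 0 → land.

land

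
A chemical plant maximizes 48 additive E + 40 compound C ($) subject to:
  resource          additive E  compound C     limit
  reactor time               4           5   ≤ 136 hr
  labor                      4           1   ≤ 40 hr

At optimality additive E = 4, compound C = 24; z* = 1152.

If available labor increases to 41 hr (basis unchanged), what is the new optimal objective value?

At the optimum: reactor time uses 136 of 136 (binding); labor uses 40 of 40 (binding).
The binding rows give the dual system: 4·y_reactor time + 4·y_labor = 48 and 5·y_reactor time + 1·y_labor = 40.
This yields shadow prices y_reactor time = 7, y_labor = 5.
Δz = y_labor·Δb = 5 × (1) = 5, so new z* = 1152 + 5 = 1157.

1157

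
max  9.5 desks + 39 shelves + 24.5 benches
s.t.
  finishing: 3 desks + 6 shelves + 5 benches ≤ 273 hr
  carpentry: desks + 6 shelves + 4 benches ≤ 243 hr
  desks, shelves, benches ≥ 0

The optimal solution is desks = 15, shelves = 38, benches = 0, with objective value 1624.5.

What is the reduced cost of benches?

At the optimum: finishing uses 273 of 273 (binding); carpentry uses 243 of 243 (binding).
The binding rows give the dual system: 3·y_finishing + 1·y_carpentry = 9.5 and 6·y_finishing + 6·y_carpentry = 39.
→ y_finishing = 1.5 and y_carpentry = 5.
Reduced cost of benches: c₃ − yᵀa₃ = 24.5 − (1.5·5 + 5·4) = 24.5 − 27.5 = -3.

-3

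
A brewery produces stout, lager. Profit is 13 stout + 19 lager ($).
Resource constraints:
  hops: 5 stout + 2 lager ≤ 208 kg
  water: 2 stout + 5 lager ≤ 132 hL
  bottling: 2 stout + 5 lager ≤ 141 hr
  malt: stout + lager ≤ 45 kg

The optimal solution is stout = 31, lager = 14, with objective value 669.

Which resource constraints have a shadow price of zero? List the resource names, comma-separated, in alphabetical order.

bottling, hops

hops: 183/208 (slack 25)
water: 132/132 (binding)
bottling: 132/141 (slack 9)
malt: 45/45 (binding)
By complementary slackness, a constraint with positive slack has shadow price 0 → bottling, hops.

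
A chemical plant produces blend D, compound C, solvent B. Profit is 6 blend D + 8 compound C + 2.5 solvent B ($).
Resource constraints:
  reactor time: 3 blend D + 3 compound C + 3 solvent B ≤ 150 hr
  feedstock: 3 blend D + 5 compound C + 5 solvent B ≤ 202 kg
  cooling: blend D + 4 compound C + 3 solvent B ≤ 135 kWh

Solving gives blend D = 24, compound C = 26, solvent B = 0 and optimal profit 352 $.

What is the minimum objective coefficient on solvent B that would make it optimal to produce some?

Check each constraint at x*: reactor time 150/150 (tight); feedstock 202/202 (tight); cooling 128/135 (slack 7).
By complementary slackness, y = 0 for the non-binding constraint.
The binding rows give the dual system: 3·y_reactor time + 3·y_feedstock = 6 and 3·y_reactor time + 5·y_feedstock = 8.
Solving: y_reactor time = 1, y_feedstock = 1.
solvent B enters the basis when its profit ≥ yᵀa₃ = 1·3 + 1·5 = 8.

8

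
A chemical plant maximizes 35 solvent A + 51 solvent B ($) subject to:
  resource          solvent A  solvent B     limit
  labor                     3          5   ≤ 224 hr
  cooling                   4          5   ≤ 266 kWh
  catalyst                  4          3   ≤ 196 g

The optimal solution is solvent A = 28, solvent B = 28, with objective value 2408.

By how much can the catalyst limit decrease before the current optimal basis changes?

61.6

Binding constraints: labor, catalyst. The basis is B = [[3,5],[4,3]] with det -11.
Per unit decrease in catalyst, x* moves by d = (-0.4545, 0.2727).
The basis stays optimal until solvent A reaches 0; allowable decrease = 61.6 g.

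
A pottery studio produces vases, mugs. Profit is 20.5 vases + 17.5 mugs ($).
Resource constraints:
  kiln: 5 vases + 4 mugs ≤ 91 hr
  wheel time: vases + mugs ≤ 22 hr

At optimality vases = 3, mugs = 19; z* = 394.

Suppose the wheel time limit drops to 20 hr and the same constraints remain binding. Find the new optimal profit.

383

Check each constraint at x*: kiln 91/91 (tight); wheel time 22/22 (tight).
From A_Bᵀ y = c: 5·y_kiln + 1·y_wheel time = 20.5; 4·y_kiln + 1·y_wheel time = 17.5.
Solving: y_kiln = 3, y_wheel time = 5.5.
Δz = y_wheel time·Δb = 5.5 × (-2) = -11, so new z* = 394 − 11 = 383.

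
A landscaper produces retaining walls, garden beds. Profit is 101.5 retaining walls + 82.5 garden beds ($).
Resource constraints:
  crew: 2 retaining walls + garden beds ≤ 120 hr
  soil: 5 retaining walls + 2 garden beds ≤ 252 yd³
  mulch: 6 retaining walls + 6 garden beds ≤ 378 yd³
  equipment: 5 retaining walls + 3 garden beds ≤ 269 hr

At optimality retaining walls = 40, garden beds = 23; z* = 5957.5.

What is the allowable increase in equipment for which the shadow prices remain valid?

4

Binding constraints: mulch, equipment. The basis is B = [[6,6],[5,3]] with det -12.
Per unit increase in equipment, x* moves by d = (0.5, -0.5).
The basis stays optimal until soil becomes binding; allowable increase = 4 hr.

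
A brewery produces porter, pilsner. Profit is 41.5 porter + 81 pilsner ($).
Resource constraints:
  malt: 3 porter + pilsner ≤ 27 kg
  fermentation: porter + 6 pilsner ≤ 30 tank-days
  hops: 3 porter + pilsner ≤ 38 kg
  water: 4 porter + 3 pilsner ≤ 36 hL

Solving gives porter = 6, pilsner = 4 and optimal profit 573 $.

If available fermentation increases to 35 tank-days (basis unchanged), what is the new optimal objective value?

Binding: fermentation and water. Non-binding: malt (5 unused), hops (16 unused).
By complementary slackness, y = 0 for the non-binding constraints.
The binding rows give the dual system: 1·y_fermentation + 4·y_water = 41.5 and 6·y_fermentation + 3·y_water = 81.
Solving: y_fermentation = 9.5, y_water = 8.
Δz = y_fermentation·Δb = 9.5 × (5) = 47.5, so new z* = 573 + 47.5 = 620.5.

620.5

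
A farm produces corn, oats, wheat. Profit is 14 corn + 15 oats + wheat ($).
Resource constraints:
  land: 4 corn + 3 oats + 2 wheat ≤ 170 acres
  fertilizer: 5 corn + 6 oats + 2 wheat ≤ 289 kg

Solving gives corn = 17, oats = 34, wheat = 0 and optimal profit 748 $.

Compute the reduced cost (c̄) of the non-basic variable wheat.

-5

At the optimum: land uses 170 of 170 (binding); fertilizer uses 289 of 289 (binding).
From A_Bᵀ y = c: 4·y_land + 5·y_fertilizer = 14; 3·y_land + 6·y_fertilizer = 15.
→ y_land = 1 and y_fertilizer = 2.
Reduced cost of wheat: c₃ − yᵀa₃ = 1 − (1·2 + 2·2) = 1 − 6 = -5.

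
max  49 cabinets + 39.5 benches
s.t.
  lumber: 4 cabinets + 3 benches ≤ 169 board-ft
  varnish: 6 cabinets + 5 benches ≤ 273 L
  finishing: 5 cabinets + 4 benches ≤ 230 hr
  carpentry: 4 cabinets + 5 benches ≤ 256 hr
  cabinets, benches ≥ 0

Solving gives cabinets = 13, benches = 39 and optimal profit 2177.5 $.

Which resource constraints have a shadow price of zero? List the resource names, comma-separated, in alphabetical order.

carpentry, finishing

lumber: 169/169 (binding)
varnish: 273/273 (binding)
finishing: 221/230 (slack 9)
carpentry: 247/256 (slack 9)
By complementary slackness, a constraint with positive slack has shadow price 0 → carpentry, finishing.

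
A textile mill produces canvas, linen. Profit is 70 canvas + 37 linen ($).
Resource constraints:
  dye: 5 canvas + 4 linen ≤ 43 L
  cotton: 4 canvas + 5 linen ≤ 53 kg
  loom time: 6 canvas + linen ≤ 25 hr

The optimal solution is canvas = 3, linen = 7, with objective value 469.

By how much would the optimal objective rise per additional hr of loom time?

5

Check each constraint at x*: dye 43/43 (tight); cotton 47/53 (slack 6); loom time 25/25 (tight).
By complementary slackness, y = 0 for the non-binding constraint.
From A_Bᵀ y = c: 5·y_dye + 6·y_loom time = 70; 4·y_dye + 1·y_loom time = 37.
This yields shadow prices y_dye = 8, y_loom time = 5.
Shadow price of loom time = 5.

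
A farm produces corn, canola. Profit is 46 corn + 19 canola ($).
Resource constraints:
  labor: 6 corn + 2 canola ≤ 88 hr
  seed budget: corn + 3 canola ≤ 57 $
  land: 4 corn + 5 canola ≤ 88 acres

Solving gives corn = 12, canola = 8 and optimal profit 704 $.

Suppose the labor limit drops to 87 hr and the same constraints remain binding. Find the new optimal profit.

697

At the optimum: labor uses 88 of 88 (binding); seed budget uses 36 of 57 (slack = 21); land uses 88 of 88 (binding).
Slack constraints have shadow price 0 (complementary slackness).
From A_Bᵀ y = c: 6·y_labor + 4·y_land = 46; 2·y_labor + 5·y_land = 19.
→ y_labor = 7 and y_land = 1.
Δz = y_labor·Δb = 7 × (-1) = -7, so new z* = 704 − 7 = 697.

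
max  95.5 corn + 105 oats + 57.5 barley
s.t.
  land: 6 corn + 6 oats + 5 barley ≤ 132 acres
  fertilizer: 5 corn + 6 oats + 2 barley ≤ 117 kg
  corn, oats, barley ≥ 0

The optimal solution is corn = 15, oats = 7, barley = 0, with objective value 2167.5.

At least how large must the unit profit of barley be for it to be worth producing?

59

Check each constraint at x*: land 132/132 (tight); fertilizer 117/117 (tight).
From A_Bᵀ y = c: 6·y_land + 5·y_fertilizer = 95.5; 6·y_land + 6·y_fertilizer = 105.
Solving: y_land = 8, y_fertilizer = 9.5.
barley enters the basis when its profit ≥ yᵀa₃ = 8·5 + 9.5·2 = 59.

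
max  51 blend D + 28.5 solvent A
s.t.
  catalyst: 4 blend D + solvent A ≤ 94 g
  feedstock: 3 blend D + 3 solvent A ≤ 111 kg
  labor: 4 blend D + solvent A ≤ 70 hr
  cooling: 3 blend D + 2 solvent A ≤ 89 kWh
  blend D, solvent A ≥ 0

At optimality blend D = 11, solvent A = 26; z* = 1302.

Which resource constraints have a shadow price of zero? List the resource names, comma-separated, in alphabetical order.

catalyst, cooling

catalyst: 70/94 (slack 24)
feedstock: 111/111 (binding)
labor: 70/70 (binding)
cooling: 85/89 (slack 4)
By complementary slackness, a constraint with positive slack has shadow price 0 → catalyst, cooling.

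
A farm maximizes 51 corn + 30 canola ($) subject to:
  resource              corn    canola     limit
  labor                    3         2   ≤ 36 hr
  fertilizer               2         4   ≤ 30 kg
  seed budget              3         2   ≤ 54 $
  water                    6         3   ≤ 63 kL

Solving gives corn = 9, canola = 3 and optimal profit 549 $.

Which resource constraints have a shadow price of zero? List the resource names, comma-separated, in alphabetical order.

labor: 33/36 (slack 3)
fertilizer: 30/30 (binding)
seed budget: 33/54 (slack 21)
water: 63/63 (binding)
By complementary slackness, a constraint with positive slack has shadow price 0 → labor, seed budget.

labor, seed budget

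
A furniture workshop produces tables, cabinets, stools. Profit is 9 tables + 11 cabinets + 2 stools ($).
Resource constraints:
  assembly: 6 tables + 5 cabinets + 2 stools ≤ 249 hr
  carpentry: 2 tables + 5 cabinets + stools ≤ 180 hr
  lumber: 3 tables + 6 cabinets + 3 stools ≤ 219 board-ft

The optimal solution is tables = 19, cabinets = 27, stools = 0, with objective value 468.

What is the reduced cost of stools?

Binding: assembly and lumber. Non-binding: carpentry (7 unused).
Since carpentry is not tight, its dual is 0.
From A_Bᵀ y = c: 6·y_assembly + 3·y_lumber = 9; 5·y_assembly + 6·y_lumber = 11.
This yields shadow prices y_assembly = 1, y_lumber = 1.
Reduced cost of stools: c₃ − yᵀa₃ = 2 − (1·2 + 1·3) = 2 − 5 = -3.

-3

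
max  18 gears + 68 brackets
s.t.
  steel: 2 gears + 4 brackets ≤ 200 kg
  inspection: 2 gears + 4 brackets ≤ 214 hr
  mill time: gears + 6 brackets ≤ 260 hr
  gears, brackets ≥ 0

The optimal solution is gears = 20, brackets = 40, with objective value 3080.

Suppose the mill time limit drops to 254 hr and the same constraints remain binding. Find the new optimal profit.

At the optimum: steel uses 200 of 200 (binding); inspection uses 200 of 214 (slack = 14); mill time uses 260 of 260 (binding).
Since inspection is not tight, its dual is 0.
From A_Bᵀ y = c: 2·y_steel + 1·y_mill time = 18; 4·y_steel + 6·y_mill time = 68.
Solving: y_steel = 5, y_mill time = 8.
Δz = y_mill time·Δb = 8 × (-6) = -48, so new z* = 3080 − 48 = 3032.

3032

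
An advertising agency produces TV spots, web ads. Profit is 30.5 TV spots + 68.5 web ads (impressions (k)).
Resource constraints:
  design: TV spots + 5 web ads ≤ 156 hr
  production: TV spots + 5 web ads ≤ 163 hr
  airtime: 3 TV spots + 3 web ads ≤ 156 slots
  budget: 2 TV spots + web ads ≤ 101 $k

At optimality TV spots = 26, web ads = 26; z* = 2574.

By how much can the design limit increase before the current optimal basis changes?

Binding constraints: design, airtime. The basis is B = [[1,5],[3,3]] with det -12.
Per unit increase in design, x* moves by d = (-0.25, 0.25).
The basis stays optimal until production becomes binding; allowable increase = 7 hr.

7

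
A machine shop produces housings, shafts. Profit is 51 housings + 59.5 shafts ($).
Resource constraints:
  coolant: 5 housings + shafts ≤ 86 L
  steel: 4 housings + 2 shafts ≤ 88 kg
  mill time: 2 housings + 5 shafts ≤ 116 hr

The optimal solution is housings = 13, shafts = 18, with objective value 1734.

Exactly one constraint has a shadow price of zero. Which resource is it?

coolant: 83/86 (slack 3)
steel: 88/88 (binding)
mill time: 116/116 (binding)
By complementary slackness, a constraint with positive slack has shadow price 0 → coolant.

coolant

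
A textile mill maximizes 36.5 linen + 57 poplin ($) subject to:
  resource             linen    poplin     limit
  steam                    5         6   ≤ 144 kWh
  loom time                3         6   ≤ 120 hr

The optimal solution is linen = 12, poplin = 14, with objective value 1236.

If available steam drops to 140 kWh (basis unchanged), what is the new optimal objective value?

1220

At the optimum: steam uses 144 of 144 (binding); loom time uses 120 of 120 (binding).
From A_Bᵀ y = c: 5·y_steam + 3·y_loom time = 36.5; 6·y_steam + 6·y_loom time = 57.
This yields shadow prices y_steam = 4, y_loom time = 5.5.
Δz = y_steam·Δb = 4 × (-4) = -16, so new z* = 1236 − 16 = 1220.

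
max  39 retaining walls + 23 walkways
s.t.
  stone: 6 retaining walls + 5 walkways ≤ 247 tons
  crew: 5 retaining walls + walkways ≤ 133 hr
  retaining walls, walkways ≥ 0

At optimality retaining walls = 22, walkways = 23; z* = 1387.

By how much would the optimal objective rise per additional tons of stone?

4

Check each constraint at x*: stone 247/247 (tight); crew 133/133 (tight).
Dual feasibility on the basic columns requires 6·y_stone + 5·y_crew = 39, 5·y_stone + 1·y_crew = 23.
This yields shadow prices y_stone = 4, y_crew = 3.
Shadow price of stone = 4.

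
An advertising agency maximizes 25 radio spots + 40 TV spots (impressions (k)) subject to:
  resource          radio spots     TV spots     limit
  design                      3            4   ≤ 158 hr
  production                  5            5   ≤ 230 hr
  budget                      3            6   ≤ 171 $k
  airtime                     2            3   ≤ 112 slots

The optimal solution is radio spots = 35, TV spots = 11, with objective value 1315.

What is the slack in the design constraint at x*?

9

design used = 3·35 + 4·11 = 149; slack = 158 − 149 = 9.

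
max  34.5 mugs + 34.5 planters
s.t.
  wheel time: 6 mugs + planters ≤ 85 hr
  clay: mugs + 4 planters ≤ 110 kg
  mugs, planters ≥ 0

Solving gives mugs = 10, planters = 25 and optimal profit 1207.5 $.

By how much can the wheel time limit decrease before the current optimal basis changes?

Binding constraints: wheel time, clay. The basis is B = [[6,1],[1,4]] with det 23.
Per unit decrease in wheel time, x* moves by d = (-0.1739, 0.0435).
The basis stays optimal until mugs reaches 0; allowable decrease = 57.5 hr.

57.5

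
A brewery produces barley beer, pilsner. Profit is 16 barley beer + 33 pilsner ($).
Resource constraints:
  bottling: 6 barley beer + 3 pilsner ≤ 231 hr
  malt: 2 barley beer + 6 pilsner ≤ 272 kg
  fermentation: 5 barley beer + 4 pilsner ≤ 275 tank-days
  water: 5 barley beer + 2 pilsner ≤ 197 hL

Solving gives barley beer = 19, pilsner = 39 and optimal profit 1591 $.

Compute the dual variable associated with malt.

5

Check each constraint at x*: bottling 231/231 (tight); malt 272/272 (tight); fermentation 251/275 (slack 24); water 173/197 (slack 24).
Since fermentation, water are not tight, their duals are 0.
From A_Bᵀ y = c: 6·y_bottling + 2·y_malt = 16; 3·y_bottling + 6·y_malt = 33.
Solving: y_bottling = 1, y_malt = 5.
Shadow price of malt = 5.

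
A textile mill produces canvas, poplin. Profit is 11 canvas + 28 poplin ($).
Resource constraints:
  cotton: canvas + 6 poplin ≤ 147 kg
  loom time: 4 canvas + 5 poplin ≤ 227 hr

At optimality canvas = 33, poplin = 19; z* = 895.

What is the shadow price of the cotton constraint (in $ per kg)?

3

At the optimum: cotton uses 147 of 147 (binding); loom time uses 227 of 227 (binding).
From A_Bᵀ y = c: 1·y_cotton + 4·y_loom time = 11; 6·y_cotton + 5·y_loom time = 28.
→ y_cotton = 3 and y_loom time = 2.
Shadow price of cotton = 3.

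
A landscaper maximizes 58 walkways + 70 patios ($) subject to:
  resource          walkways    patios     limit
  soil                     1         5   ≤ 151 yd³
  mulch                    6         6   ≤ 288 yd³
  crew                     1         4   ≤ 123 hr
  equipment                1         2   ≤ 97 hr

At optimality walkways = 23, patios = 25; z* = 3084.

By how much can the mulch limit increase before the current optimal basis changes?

216

Binding constraints: mulch, crew. The basis is B = [[6,6],[1,4]] with det 18.
Per unit increase in mulch, x* moves by d = (0.2222, -0.0556).
The basis stays optimal until equipment becomes binding; allowable increase = 216 yd³.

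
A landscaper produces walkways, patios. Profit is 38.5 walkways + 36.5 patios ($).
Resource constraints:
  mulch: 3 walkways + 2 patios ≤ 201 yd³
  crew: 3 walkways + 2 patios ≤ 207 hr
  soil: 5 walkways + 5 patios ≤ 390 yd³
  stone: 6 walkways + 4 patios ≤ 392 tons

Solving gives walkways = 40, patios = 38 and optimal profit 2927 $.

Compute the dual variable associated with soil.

6.5

Binding: soil and stone. Non-binding: mulch (5 unused), crew (11 unused).
Since mulch, crew are not tight, their duals are 0.
The binding rows give the dual system: 5·y_soil + 6·y_stone = 38.5 and 5·y_soil + 4·y_stone = 36.5.
Solving: y_soil = 6.5, y_stone = 1.
Shadow price of soil = 6.5.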